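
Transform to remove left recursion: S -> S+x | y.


Left-recursive alternatives: S+x; non-recursive: y
Introduce S': S -> yS', S' -> +xS' | ε


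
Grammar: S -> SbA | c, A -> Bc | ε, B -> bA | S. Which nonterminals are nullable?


A nonterminal is nullable iff some alternative derives ε (directly, or every symbol in it is nullable)
Nullable: {A}


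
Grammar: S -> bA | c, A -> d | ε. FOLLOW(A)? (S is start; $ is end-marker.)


$ ∈ FOLLOW(S). For each A -> αBβ: add FIRST(β)\{ε} to FOLLOW(B); if β nullable, add FOLLOW(A).
FOLLOW(A) = {$}


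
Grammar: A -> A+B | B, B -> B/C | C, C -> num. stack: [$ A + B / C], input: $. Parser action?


handle 'B/C' on top
Action: reduce (B -> B/C)


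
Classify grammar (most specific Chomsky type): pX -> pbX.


LHS has context (more than one symbol) and |LHS| ≤ |RHS|
Classification: Type 1 (Context-Sensitive)


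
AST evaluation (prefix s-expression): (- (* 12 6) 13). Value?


Evaluate inner: (* 12 6) = 72
Evaluate root: (- 72 13) = 59
Result: 59


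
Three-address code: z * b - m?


Break into single-operator statements:
t1 = z * b
t2 = t1 - m


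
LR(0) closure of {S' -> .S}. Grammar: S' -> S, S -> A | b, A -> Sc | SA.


Start: S' -> .S
For each item with dot before a nonterminal B, add B -> .γ for every B-production
Closure: [S' -> .S, S -> .A, S -> .b, A -> .Sc, A -> .SA]


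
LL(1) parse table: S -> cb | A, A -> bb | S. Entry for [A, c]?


For [A, c]: 'c' ∈ FIRST(S)
Entry: A -> S


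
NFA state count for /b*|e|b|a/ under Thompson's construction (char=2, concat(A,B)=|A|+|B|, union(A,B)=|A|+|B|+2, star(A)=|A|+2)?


Syntax tree has 4 char leaf(s), 3 union(s), 1 star(s)
chars contribute 4×2 = 8; each union adds +2; each star adds +2
Total: 8 + 6 + 2 = 16 states


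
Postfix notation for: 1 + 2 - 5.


Left to right (same or higher precedence on left)
Postfix: 1 2 + 5 -


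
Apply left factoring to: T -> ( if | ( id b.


Common prefix: '('
Factored: T -> ( T', T' -> if | id b


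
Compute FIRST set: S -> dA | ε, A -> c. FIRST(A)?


Per alternative of A: FIRST(c) = {c}
FIRST(A) = {c}


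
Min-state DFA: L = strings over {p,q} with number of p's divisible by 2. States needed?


Track (count of p) mod 2: states 0..1, accept at 0
Minimal DFA: 2 states


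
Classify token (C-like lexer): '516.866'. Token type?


Pattern: digits with a decimal point
Type: FLOAT_LITERAL


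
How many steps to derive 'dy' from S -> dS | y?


Derivation: S => dS => dy
Steps: 2


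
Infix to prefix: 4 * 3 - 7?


left-to-right (same/higher precedence on left): tree is (- (* 4 3) 7)
Prefix: - * 4 3 7


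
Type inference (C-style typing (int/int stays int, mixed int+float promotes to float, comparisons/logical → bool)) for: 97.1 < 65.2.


Operand types: float < float
Rule: comparison yields bool
Result type: bool


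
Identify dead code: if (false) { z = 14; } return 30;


condition is constant false, so the whole block is unreachable
Dead: 'if (false) { z = 14; }'


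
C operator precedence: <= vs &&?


'<=' is relational (level 7); '&&' is logical AND (level 2)
Higher level binds tighter
'<=' has higher precedence than '&&'


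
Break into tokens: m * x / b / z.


Scan left to right, longest-match per lexeme
Tokens: ID(m), OP(*), ID(x), OP(/), ID(b), OP(/), ID(z)


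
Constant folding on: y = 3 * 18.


3 * 18 = 54 at compile time
Optimized: y = 54


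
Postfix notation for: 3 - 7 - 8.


Left to right (same or higher precedence on left)
Postfix: 3 7 - 8 -


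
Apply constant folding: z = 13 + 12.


13 + 12 = 25 at compile time
Optimized: z = 25


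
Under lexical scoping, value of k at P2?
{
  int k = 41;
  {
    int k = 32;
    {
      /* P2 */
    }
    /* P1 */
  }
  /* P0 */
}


P2's block does not declare k; resolves to the enclosing declaration at depth 1
k = 32


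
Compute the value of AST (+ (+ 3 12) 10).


Evaluate inner: (+ 3 12) = 15
Evaluate root: (+ 15 10) = 25
Result: 25


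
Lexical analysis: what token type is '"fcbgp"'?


Pattern: double-quoted sequence
Type: STRING_LITERAL


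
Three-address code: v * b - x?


Break into single-operator statements:
t1 = v * b
t2 = t1 - x


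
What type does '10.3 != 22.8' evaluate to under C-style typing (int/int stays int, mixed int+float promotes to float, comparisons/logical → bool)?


Operand types: float != float
Rule: comparison yields bool
Result type: bool


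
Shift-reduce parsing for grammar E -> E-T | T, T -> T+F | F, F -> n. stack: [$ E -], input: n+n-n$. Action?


no handle ('E-' is not any RHS); shift 'n'
Action: shift


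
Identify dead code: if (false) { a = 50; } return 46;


condition is constant false, so the whole block is unreachable
Dead: 'if (false) { a = 50; }'


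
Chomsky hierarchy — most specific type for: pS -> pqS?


LHS has context (more than one symbol) and |LHS| ≤ |RHS|
Classification: Type 1 (Context-Sensitive)


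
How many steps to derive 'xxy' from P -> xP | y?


Derivation: P => xP => xxP => xxy
Steps: 3


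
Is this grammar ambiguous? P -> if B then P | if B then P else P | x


dangling else: 'if B then if B then x else x' parses two ways
Ambiguous


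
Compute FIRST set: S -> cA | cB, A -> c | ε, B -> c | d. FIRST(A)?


Per alternative of A: FIRST(c) = {c}; FIRST(ε) = {ε}
FIRST(A) = {c, ε}


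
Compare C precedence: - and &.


'-' is additive (level 9); '&' is bitwise AND (level 5)
Higher level binds tighter
'-' has higher precedence than '&'


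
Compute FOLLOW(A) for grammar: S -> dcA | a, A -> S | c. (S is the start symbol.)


$ ∈ FOLLOW(S). For each A -> αBβ: add FIRST(β)\{ε} to FOLLOW(B); if β nullable, add FOLLOW(A).
FOLLOW(A) = {$}


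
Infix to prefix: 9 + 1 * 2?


'*' binds tighter: tree is (+ 9 (* 1 2))
Prefix: + 9 * 1 2


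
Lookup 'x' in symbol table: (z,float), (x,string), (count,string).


Lookup 'x' → type string


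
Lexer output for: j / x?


Scan left to right, longest-match per lexeme
Tokens: ID(j), OP(/), ID(x)


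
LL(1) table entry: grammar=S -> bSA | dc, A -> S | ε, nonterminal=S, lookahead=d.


For [S, d]: 'd' ∈ FIRST(dc)
Entry: S -> dc


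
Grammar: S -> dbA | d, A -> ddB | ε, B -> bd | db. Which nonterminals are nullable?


A nonterminal is nullable iff some alternative derives ε (directly, or every symbol in it is nullable)
Nullable: {A}


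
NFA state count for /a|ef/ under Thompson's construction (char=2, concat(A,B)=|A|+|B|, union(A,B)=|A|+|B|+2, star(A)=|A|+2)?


Syntax tree has 3 char leaf(s), 1 union(s), 0 star(s)
chars contribute 3×2 = 6; each union adds +2; each star adds +2
Total: 6 + 2 + 0 = 8 states


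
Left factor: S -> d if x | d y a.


Common prefix: 'd'
Factored: S -> d S', S' -> if x | y a


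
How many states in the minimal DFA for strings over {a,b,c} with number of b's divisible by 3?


Track (count of b) mod 3: states 0..2, accept at 0
Minimal DFA: 3 states


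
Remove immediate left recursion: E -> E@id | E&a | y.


Left-recursive alternatives: E@id, E&a; non-recursive: y
Introduce E': E -> yE', E' -> @idE' | &aE' | ε


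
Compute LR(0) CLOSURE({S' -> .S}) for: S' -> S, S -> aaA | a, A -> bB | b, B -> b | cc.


Start: S' -> .S
For each item with dot before a nonterminal B, add B -> .γ for every B-production
Closure: [S' -> .S, S -> .aaA, S -> .a]


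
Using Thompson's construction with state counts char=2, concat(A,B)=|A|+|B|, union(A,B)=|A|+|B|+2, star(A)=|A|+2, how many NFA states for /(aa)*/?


Syntax tree has 2 char leaf(s), 0 union(s), 1 star(s)
chars contribute 2×2 = 4; each union adds +2; each star adds +2
Total: 4 + 0 + 2 = 6 states


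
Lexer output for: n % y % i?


Scan left to right, longest-match per lexeme
Tokens: ID(n), OP(%), ID(y), OP(%), ID(i)


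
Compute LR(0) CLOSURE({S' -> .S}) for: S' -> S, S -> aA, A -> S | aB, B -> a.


Start: S' -> .S
For each item with dot before a nonterminal B, add B -> .γ for every B-production
Closure: [S' -> .S, S -> .aA]


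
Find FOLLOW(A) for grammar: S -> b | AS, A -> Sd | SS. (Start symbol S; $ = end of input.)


$ ∈ FOLLOW(S). For each A -> αBβ: add FIRST(β)\{ε} to FOLLOW(B); if β nullable, add FOLLOW(A).
FOLLOW(A) = {b}


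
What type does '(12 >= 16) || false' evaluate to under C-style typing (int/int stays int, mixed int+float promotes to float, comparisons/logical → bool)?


Operand types: bool || bool
Rule: logical operators take bool operands and yield bool
Result type: bool


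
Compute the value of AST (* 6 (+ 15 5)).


Evaluate inner: (+ 15 5) = 20
Evaluate root: (* 6 20) = 120
Result: 120


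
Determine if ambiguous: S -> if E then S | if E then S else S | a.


dangling else: 'if E then if E then a else a' parses two ways
Ambiguous


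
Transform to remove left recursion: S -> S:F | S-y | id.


Left-recursive alternatives: S:F, S-y; non-recursive: id
Introduce S': S -> idS', S' -> :FS' | -yS' | ε


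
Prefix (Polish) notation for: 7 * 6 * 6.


left-to-right (same/higher precedence on left): tree is (* (* 7 6) 6)
Prefix: * * 7 6 6


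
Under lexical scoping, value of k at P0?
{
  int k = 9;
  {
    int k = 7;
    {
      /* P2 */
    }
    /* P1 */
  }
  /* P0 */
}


k declared in the same block as P0
k = 9


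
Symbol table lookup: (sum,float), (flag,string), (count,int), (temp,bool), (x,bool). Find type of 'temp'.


Lookup 'temp' → type bool


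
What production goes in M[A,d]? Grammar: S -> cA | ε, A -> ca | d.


For [A, d]: 'd' ∈ FIRST(d)
Entry: A -> d


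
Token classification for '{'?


Pattern: delimiter/punctuation
Type: PUNCTUATION


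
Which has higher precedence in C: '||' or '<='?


'<=' is relational (level 7); '||' is logical OR (level 1)
Higher level binds tighter
'<=' has higher precedence than '||'


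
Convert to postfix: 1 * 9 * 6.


Left to right (same or higher precedence on left)
Postfix: 1 9 * 6 *


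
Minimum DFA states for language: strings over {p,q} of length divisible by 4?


Track length mod 4: states 0..3, accept at 0
Minimal DFA: 4 states


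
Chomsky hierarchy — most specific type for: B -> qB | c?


Right-linear: every RHS is a terminal or a terminal followed by one nonterminal
Classification: Type 3 (Regular)


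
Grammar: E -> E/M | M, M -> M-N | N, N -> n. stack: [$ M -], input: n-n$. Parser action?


no handle; shift 'n'
Action: shift


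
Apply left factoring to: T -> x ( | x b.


Common prefix: 'x'
Factored: T -> x T', T' -> ( | b


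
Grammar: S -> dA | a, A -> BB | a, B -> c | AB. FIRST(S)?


Per alternative of S: FIRST(dA) = {d}; FIRST(a) = {a}
FIRST(S) = {a, d}


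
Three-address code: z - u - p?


Break into single-operator statements:
t1 = z - u
t2 = t1 - p


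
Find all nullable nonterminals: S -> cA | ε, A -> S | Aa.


A nonterminal is nullable iff some alternative derives ε (directly, or every symbol in it is nullable)
Nullable: {A, S}


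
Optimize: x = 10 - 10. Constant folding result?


10 - 10 = 0 at compile time
Optimized: x = 0


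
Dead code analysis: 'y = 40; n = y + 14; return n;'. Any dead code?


y is read by n's definition; n is returned
No dead code


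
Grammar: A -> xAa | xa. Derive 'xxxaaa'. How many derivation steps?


Derivation: A => xAa => xxAaa => xxxaaa
Steps: 3


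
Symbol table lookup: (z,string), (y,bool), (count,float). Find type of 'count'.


Lookup 'count' → type float


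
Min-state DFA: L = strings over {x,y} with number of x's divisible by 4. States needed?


Track (count of x) mod 4: states 0..3, accept at 0
Minimal DFA: 4 states


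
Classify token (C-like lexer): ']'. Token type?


Pattern: delimiter/punctuation
Type: PUNCTUATION


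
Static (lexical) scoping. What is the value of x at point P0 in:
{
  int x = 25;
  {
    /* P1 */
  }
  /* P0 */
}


x declared in the same block as P0
x = 25


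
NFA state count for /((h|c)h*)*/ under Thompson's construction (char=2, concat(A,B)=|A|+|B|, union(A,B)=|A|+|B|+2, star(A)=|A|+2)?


Syntax tree has 3 char leaf(s), 1 union(s), 2 star(s)
chars contribute 3×2 = 6; each union adds +2; each star adds +2
Total: 6 + 2 + 4 = 12 states


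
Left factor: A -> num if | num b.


Common prefix: 'num'
Factored: A -> num A', A' -> if | b


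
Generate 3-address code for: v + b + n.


Break into single-operator statements:
t1 = v + b
t2 = t1 + n


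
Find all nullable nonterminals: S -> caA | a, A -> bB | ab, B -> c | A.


A nonterminal is nullable iff some alternative derives ε (directly, or every symbol in it is nullable)
Nullable: {}


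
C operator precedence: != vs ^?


'!=' is equality (level 6); '^' is bitwise XOR (level 4)
Higher level binds tighter
'!=' has higher precedence than '^'


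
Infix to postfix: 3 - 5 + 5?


Left to right (same or higher precedence on left)
Postfix: 3 5 - 5 +


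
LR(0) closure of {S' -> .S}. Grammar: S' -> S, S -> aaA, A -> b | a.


Start: S' -> .S
For each item with dot before a nonterminal B, add B -> .γ for every B-production
Closure: [S' -> .S, S -> .aaA]


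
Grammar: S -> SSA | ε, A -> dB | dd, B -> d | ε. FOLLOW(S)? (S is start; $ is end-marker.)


$ ∈ FOLLOW(S). For each A -> αBβ: add FIRST(β)\{ε} to FOLLOW(B); if β nullable, add FOLLOW(A).
FOLLOW(S) = {$, d}


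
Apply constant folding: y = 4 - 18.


4 - 18 = -14 at compile time
Optimized: y = -14


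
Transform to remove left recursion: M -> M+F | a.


Left-recursive alternatives: M+F; non-recursive: a
Introduce M': M -> aM', M' -> +FM' | ε


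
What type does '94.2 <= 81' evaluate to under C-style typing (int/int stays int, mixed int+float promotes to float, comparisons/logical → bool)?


Operand types: float <= int
Rule: comparison yields bool
Result type: bool


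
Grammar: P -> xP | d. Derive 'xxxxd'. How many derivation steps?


Derivation: P => xP => xxP => xxxP => xxxxP => xxxxd
Steps: 5


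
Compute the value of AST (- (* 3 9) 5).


Evaluate inner: (* 3 9) = 27
Evaluate root: (- 27 5) = 22
Result: 22


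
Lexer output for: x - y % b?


Scan left to right, longest-match per lexeme
Tokens: ID(x), OP(-), ID(y), OP(%), ID(b)


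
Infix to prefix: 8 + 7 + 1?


left-to-right (same/higher precedence on left): tree is (+ (+ 8 7) 1)
Prefix: + + 8 7 1


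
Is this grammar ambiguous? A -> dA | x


right-linear, alternatives start with distinct terminals 'd' vs 'x': unique leftmost derivation
Unambiguous


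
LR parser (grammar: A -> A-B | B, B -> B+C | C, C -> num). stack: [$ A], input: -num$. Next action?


shift '-' to continue A -> A-B
Action: shift


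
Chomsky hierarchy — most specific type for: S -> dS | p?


Right-linear: every RHS is a terminal or a terminal followed by one nonterminal
Classification: Type 3 (Regular)


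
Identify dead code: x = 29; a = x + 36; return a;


x is read by a's definition; a is returned
No dead code


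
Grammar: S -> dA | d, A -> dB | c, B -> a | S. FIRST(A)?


Per alternative of A: FIRST(dB) = {d}; FIRST(c) = {c}
FIRST(A) = {c, d}


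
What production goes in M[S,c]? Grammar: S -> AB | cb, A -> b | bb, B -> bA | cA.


For [S, c]: 'c' ∈ FIRST(cb)
Entry: S -> cb


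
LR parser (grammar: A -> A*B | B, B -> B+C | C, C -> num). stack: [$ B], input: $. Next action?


lookahead ∉ {+} so B won't extend; reduce A -> B
Action: reduce (A -> B)


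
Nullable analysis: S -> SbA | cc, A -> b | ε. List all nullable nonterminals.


A nonterminal is nullable iff some alternative derives ε (directly, or every symbol in it is nullable)
Nullable: {A}


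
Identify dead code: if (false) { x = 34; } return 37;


condition is constant false, so the whole block is unreachable
Dead: 'if (false) { x = 34; }'


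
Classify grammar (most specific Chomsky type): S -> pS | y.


Right-linear: every RHS is a terminal or a terminal followed by one nonterminal
Classification: Type 3 (Regular)


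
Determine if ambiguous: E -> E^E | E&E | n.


'n^n&n' has two parse trees (no precedence encoded between ^ and &)
Ambiguous


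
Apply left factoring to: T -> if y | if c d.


Common prefix: 'if'
Factored: T -> if T', T' -> y | c d


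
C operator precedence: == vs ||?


'==' is equality (level 6); '||' is logical OR (level 1)
Higher level binds tighter
'==' has higher precedence than '||'


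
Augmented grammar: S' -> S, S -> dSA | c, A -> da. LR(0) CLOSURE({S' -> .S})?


Start: S' -> .S
For each item with dot before a nonterminal B, add B -> .γ for every B-production
Closure: [S' -> .S, S -> .dSA, S -> .c]


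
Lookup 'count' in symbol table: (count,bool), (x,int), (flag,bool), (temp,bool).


Lookup 'count' → type bool


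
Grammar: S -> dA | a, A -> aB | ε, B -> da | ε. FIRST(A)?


Per alternative of A: FIRST(aB) = {a}; FIRST(ε) = {ε}
FIRST(A) = {a, ε}


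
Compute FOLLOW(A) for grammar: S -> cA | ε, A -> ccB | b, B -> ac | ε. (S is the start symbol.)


$ ∈ FOLLOW(S). For each A -> αBβ: add FIRST(β)\{ε} to FOLLOW(B); if β nullable, add FOLLOW(A).
FOLLOW(A) = {$}


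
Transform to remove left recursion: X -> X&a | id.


Left-recursive alternatives: X&a; non-recursive: id
Introduce X': X -> idX', X' -> &aX' | ε


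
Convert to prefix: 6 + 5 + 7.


left-to-right (same/higher precedence on left): tree is (+ (+ 6 5) 7)
Prefix: + + 6 5 7


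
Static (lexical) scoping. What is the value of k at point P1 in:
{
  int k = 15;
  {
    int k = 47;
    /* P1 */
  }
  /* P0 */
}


k declared in the same block as P1
k = 47


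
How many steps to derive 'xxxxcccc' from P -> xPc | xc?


Derivation: P => xPc => xxPcc => xxxPccc => xxxxcccc
Steps: 4


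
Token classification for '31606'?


Pattern: digits only
Type: INTEGER_LITERAL


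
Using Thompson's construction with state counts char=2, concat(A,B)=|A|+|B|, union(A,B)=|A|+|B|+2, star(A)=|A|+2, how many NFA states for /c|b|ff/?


Syntax tree has 4 char leaf(s), 2 union(s), 0 star(s)
chars contribute 4×2 = 8; each union adds +2; each star adds +2
Total: 8 + 4 + 0 = 12 states


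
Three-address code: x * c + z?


Break into single-operator statements:
t1 = x * c
t2 = t1 + z


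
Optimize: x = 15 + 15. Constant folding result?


15 + 15 = 30 at compile time
Optimized: x = 30


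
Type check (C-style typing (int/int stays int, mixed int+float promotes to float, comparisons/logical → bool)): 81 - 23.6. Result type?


Operand types: int - float
Rule: mixed int/float promotes to float; int/int stays int
Result type: float


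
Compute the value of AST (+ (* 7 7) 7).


Evaluate inner: (* 7 7) = 49
Evaluate root: (+ 49 7) = 56
Result: 56


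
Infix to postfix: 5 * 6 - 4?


Left to right (same or higher precedence on left)
Postfix: 5 6 * 4 -


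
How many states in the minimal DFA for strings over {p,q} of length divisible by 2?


Track length mod 2: states 0..1, accept at 0
Minimal DFA: 2 states


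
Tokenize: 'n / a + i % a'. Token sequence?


Scan left to right, longest-match per lexeme
Tokens: ID(n), OP(/), ID(a), OP(+), ID(i), OP(%), ID(a)


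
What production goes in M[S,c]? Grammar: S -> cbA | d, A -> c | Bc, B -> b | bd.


For [S, c]: 'c' ∈ FIRST(cbA)
Entry: S -> cbA


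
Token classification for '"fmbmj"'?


Pattern: double-quoted sequence
Type: STRING_LITERAL


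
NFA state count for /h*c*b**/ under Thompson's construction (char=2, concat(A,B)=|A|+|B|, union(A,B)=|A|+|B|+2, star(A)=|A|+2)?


Syntax tree has 3 char leaf(s), 0 union(s), 4 star(s)
chars contribute 3×2 = 6; each union adds +2; each star adds +2
Total: 6 + 0 + 8 = 14 states


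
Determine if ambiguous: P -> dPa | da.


balanced d^n…a^n: each string has a unique parse
Unambiguous


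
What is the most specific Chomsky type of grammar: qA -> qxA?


LHS has context (more than one symbol) and |LHS| ≤ |RHS|
Classification: Type 1 (Context-Sensitive)


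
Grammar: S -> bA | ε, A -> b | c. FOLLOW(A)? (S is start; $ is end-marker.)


$ ∈ FOLLOW(S). For each A -> αBβ: add FIRST(β)\{ε} to FOLLOW(B); if β nullable, add FOLLOW(A).
FOLLOW(A) = {$}


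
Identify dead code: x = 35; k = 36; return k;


x is assigned but never read
Dead: 'x = 35'


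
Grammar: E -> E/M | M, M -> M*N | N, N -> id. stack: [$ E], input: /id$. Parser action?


shift '/' to continue E -> E/M
Action: shift


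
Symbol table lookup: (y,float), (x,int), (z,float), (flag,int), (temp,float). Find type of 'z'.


Lookup 'z' → type float


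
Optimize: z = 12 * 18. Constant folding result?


12 * 18 = 216 at compile time
Optimized: z = 216


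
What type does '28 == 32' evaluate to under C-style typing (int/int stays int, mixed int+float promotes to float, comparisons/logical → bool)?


Operand types: int == int
Rule: comparison yields bool
Result type: bool


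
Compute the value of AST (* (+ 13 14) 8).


Evaluate inner: (+ 13 14) = 27
Evaluate root: (* 27 8) = 216
Result: 216


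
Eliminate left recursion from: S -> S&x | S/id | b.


Left-recursive alternatives: S&x, S/id; non-recursive: b
Introduce S': S -> bS', S' -> &xS' | /idS' | ε


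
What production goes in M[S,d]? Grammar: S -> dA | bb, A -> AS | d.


For [S, d]: 'd' ∈ FIRST(dA)
Entry: S -> dA


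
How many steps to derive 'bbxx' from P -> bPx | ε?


Derivation: P => bPx => bbPxx => bbxx
Steps: 3


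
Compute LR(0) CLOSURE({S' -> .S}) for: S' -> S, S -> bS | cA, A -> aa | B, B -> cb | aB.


Start: S' -> .S
For each item with dot before a nonterminal B, add B -> .γ for every B-production
Closure: [S' -> .S, S -> .bS, S -> .cA]


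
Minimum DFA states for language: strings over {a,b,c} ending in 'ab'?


Track the longest suffix of input matching a prefix of 'ab': 3 classes (prefixes of length 0..2)
Minimal DFA: 3 states


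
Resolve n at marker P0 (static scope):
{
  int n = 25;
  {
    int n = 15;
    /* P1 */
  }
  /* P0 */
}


n declared in the same block as P0
n = 25


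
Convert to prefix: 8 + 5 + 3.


left-to-right (same/higher precedence on left): tree is (+ (+ 8 5) 3)
Prefix: + + 8 5 3


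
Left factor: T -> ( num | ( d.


Common prefix: '('
Factored: T -> ( T', T' -> num | d


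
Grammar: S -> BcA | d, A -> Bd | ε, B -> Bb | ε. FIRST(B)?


Per alternative of B: FIRST(Bb) = {b}; FIRST(ε) = {ε}
FIRST(B) = {b, ε}


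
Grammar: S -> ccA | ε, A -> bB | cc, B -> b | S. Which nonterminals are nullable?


A nonterminal is nullable iff some alternative derives ε (directly, or every symbol in it is nullable)
Nullable: {B, S}


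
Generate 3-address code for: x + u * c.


Break into single-operator statements:
t1 = u * c
t2 = x + t1


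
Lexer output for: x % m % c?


Scan left to right, longest-match per lexeme
Tokens: ID(x), OP(%), ID(m), OP(%), ID(c)


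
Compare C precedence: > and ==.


'>' is relational (level 7); '==' is equality (level 6)
Higher level binds tighter
'>' has higher precedence than '=='


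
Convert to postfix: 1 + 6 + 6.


Left to right (same or higher precedence on left)
Postfix: 1 6 + 6 +


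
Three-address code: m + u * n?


Break into single-operator statements:
t1 = u * n
t2 = m + t1


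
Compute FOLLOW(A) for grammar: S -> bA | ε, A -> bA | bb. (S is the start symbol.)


$ ∈ FOLLOW(S). For each A -> αBβ: add FIRST(β)\{ε} to FOLLOW(B); if β nullable, add FOLLOW(A).
FOLLOW(A) = {$}


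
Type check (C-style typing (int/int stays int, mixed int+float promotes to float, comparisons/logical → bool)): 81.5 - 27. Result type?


Operand types: float - int
Rule: mixed int/float promotes to float; int/int stays int
Result type: float


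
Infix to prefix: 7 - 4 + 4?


left-to-right (same/higher precedence on left): tree is (+ (- 7 4) 4)
Prefix: + - 7 4 4


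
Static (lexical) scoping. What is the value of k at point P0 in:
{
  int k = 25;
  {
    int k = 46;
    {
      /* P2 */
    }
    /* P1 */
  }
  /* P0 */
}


k declared in the same block as P0
k = 25


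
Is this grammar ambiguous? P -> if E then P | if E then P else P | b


dangling else: 'if E then if E then b else b' parses two ways
Ambiguous


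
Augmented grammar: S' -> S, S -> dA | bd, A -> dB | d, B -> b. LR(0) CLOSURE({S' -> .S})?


Start: S' -> .S
For each item with dot before a nonterminal B, add B -> .γ for every B-production
Closure: [S' -> .S, S -> .dA, S -> .bd]


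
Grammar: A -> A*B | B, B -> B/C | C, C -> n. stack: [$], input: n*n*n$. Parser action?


no handle on stack; shift 'n'
Action: shift


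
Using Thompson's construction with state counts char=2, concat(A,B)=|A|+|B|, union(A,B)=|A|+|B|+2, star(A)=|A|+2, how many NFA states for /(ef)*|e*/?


Syntax tree has 3 char leaf(s), 1 union(s), 2 star(s)
chars contribute 3×2 = 6; each union adds +2; each star adds +2
Total: 6 + 2 + 4 = 12 states


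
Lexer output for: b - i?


Scan left to right, longest-match per lexeme
Tokens: ID(b), OP(-), ID(i)


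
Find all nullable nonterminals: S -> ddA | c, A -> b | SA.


A nonterminal is nullable iff some alternative derives ε (directly, or every symbol in it is nullable)
Nullable: {}


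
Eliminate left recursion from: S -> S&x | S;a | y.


Left-recursive alternatives: S&x, S;a; non-recursive: y
Introduce S': S -> yS', S' -> &xS' | ;aS' | ε


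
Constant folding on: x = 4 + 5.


4 + 5 = 9 at compile time
Optimized: x = 9


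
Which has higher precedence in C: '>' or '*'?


'*' is multiplicative (level 10); '>' is relational (level 7)
Higher level binds tighter
'*' has higher precedence than '>'


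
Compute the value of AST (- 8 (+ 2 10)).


Evaluate inner: (+ 2 10) = 12
Evaluate root: (- 8 12) = -4
Result: -4


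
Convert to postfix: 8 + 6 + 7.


Left to right (same or higher precedence on left)
Postfix: 8 6 + 7 +


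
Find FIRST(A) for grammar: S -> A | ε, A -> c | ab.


Per alternative of A: FIRST(c) = {c}; FIRST(ab) = {a}
FIRST(A) = {a, c}


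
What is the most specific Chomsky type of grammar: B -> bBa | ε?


Single nonterminal LHS, but b^n a^n is not regular
Classification: Type 2 (Context-Free)


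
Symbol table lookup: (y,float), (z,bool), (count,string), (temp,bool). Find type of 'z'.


Lookup 'z' → type bool


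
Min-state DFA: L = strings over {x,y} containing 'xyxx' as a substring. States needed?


KMP-style automaton: 4 progress states + 1 absorbing accept = 5
Minimal DFA: 5 states


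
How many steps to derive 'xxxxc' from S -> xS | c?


Derivation: S => xS => xxS => xxxS => xxxxS => xxxxc
Steps: 5


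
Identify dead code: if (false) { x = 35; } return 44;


condition is constant false, so the whole block is unreachable
Dead: 'if (false) { x = 35; }'


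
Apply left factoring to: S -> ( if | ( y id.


Common prefix: '('
Factored: S -> ( S', S' -> if | y id


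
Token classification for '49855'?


Pattern: digits only
Type: INTEGER_LITERAL


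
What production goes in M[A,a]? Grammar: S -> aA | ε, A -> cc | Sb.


For [A, a]: 'a' ∈ FIRST(Sb)
Entry: A -> Sb


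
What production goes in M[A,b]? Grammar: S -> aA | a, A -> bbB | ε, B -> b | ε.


For [A, b]: 'b' ∈ FIRST(bbB)
Entry: A -> bbB


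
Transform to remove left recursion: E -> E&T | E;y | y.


Left-recursive alternatives: E&T, E;y; non-recursive: y
Introduce E': E -> yE', E' -> &TE' | ;yE' | ε


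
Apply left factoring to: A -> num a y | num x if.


Common prefix: 'num'
Factored: A -> num A', A' -> a y | x if


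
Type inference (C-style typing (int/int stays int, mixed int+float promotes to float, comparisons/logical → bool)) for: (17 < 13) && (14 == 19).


Operand types: bool && bool
Rule: logical operators take bool operands and yield bool
Result type: bool


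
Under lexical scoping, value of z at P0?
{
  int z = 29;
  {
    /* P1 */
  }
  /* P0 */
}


z declared in the same block as P0
z = 29


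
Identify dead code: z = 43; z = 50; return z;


first assignment to z is overwritten before any read
Dead: 'z = 43'


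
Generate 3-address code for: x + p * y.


Break into single-operator statements:
t1 = p * y
t2 = x + t1


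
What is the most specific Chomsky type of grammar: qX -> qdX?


LHS has context (more than one symbol) and |LHS| ≤ |RHS|
Classification: Type 1 (Context-Sensitive)


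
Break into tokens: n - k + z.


Scan left to right, longest-match per lexeme
Tokens: ID(n), OP(-), ID(k), OP(+), ID(z)


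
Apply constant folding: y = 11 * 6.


11 * 6 = 66 at compile time
Optimized: y = 66


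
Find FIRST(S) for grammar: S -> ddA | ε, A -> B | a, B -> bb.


Per alternative of S: FIRST(ddA) = {d}; FIRST(ε) = {ε}
FIRST(S) = {d, ε}


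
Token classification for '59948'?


Pattern: digits only
Type: INTEGER_LITERAL


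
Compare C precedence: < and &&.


'<' is relational (level 7); '&&' is logical AND (level 2)
Higher level binds tighter
'<' has higher precedence than '&&'


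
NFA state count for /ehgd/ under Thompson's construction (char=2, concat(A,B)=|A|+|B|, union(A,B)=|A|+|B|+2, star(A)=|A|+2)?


Syntax tree has 4 char leaf(s), 0 union(s), 0 star(s)
chars contribute 4×2 = 8; each union adds +2; each star adds +2
Total: 8 + 0 + 0 = 8 states


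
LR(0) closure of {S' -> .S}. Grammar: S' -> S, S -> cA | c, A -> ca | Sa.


Start: S' -> .S
For each item with dot before a nonterminal B, add B -> .γ for every B-production
Closure: [S' -> .S, S -> .cA, S -> .c]


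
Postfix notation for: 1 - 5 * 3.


* has higher precedence, evaluate 5*3 first
Postfix: 1 5 3 * -


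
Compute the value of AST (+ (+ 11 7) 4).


Evaluate inner: (+ 11 7) = 18
Evaluate root: (+ 18 4) = 22
Result: 22


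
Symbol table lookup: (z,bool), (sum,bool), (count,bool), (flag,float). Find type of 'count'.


Lookup 'count' → type bool


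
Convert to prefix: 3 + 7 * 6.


'*' binds tighter: tree is (+ 3 (* 7 6))
Prefix: + 3 * 7 6


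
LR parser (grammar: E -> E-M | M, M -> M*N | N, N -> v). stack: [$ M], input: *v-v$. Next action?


shift '*' to continue M -> M*N
Action: shift


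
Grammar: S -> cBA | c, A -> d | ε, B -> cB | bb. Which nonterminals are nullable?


A nonterminal is nullable iff some alternative derives ε (directly, or every symbol in it is nullable)
Nullable: {A}


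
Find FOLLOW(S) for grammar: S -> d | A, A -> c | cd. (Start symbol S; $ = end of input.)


$ ∈ FOLLOW(S). For each A -> αBβ: add FIRST(β)\{ε} to FOLLOW(B); if β nullable, add FOLLOW(A).
FOLLOW(S) = {$}


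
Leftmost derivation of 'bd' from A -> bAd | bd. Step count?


Derivation: A => bd
Steps: 1


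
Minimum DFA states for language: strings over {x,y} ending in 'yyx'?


Track the longest suffix of input matching a prefix of 'yyx': 4 classes (prefixes of length 0..3)
Minimal DFA: 4 states


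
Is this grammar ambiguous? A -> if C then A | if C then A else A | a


dangling else: 'if C then if C then a else a' parses two ways
Ambiguous


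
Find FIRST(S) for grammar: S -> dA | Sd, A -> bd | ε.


Per alternative of S: FIRST(dA) = {d}; FIRST(Sd) = {d}
FIRST(S) = {d}


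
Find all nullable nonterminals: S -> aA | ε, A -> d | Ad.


A nonterminal is nullable iff some alternative derives ε (directly, or every symbol in it is nullable)
Nullable: {S}


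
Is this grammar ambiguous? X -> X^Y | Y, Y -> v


precedence layered via separate nonterminal Y: deterministic
Unambiguous


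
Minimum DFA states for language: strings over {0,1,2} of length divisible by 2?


Track length mod 2: states 0..1, accept at 0
Minimal DFA: 2 states


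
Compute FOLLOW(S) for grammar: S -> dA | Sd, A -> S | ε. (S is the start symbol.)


$ ∈ FOLLOW(S). For each A -> αBβ: add FIRST(β)\{ε} to FOLLOW(B); if β nullable, add FOLLOW(A).
FOLLOW(S) = {$, d}


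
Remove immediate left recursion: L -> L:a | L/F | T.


Left-recursive alternatives: L:a, L/F; non-recursive: T
Introduce L': L -> TL', L' -> :aL' | /FL' | ε


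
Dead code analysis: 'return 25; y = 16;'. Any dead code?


statement follows a return and is unreachable
Dead: 'y = 16'


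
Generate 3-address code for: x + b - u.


Break into single-operator statements:
t1 = x + b
t2 = t1 - u


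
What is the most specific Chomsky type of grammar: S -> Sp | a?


Left-linear: every RHS is a terminal or one nonterminal followed by a terminal
Classification: Type 3 (Regular)


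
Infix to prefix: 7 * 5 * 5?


left-to-right (same/higher precedence on left): tree is (* (* 7 5) 5)
Prefix: * * 7 5 5


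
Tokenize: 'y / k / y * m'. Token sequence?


Scan left to right, longest-match per lexeme
Tokens: ID(y), OP(/), ID(k), OP(/), ID(y), OP(*), ID(m)


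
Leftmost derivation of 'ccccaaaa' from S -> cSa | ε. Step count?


Derivation: S => cSa => ccSaa => cccSaaa => ccccSaaaa => ccccaaaa
Steps: 5


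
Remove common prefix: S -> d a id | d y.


Common prefix: 'd'
Factored: S -> d S', S' -> a id | y


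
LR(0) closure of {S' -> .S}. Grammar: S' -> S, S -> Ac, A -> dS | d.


Start: S' -> .S
For each item with dot before a nonterminal B, add B -> .γ for every B-production
Closure: [S' -> .S, S -> .Ac, A -> .dS, A -> .d]


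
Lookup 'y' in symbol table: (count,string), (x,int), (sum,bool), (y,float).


Lookup 'y' → type float


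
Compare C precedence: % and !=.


'%' is multiplicative (level 10); '!=' is equality (level 6)
Higher level binds tighter
'%' has higher precedence than '!='


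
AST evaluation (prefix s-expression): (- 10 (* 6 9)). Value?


Evaluate inner: (* 6 9) = 54
Evaluate root: (- 10 54) = -44
Result: -44


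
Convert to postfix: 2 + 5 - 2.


Left to right (same or higher precedence on left)
Postfix: 2 5 + 2 -


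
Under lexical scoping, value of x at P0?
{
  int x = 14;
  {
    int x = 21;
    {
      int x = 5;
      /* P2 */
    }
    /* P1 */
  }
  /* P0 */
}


x declared in the same block as P0
x = 14


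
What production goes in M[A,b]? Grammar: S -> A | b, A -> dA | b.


For [A, b]: 'b' ∈ FIRST(b)
Entry: A -> b


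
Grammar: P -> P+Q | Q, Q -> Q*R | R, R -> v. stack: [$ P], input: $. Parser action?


start symbol P on stack, input exhausted
Action: accept


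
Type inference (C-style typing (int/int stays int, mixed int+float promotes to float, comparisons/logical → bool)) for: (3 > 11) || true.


Operand types: bool || bool
Rule: logical operators take bool operands and yield bool
Result type: bool


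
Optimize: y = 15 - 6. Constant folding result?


15 - 6 = 9 at compile time
Optimized: y = 9


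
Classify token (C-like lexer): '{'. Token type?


Pattern: delimiter/punctuation
Type: PUNCTUATION


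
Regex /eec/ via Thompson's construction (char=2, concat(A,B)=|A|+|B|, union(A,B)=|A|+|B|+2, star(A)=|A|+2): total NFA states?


Syntax tree has 3 char leaf(s), 0 union(s), 0 star(s)
chars contribute 3×2 = 6; each union adds +2; each star adds +2
Total: 6 + 0 + 0 = 6 states


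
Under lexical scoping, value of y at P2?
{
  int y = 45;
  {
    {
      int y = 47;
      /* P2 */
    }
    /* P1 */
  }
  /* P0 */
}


y declared in the same block as P2
y = 47


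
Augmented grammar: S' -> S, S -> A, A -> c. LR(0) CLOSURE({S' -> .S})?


Start: S' -> .S
For each item with dot before a nonterminal B, add B -> .γ for every B-production
Closure: [S' -> .S, S -> .A, A -> .c]


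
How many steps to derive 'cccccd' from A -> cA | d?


Derivation: A => cA => ccA => cccA => ccccA => cccccA => cccccd
Steps: 6


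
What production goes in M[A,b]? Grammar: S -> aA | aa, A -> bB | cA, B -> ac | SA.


For [A, b]: 'b' ∈ FIRST(bB)
Entry: A -> bB


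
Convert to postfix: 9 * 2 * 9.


Left to right (same or higher precedence on left)
Postfix: 9 2 * 9 *


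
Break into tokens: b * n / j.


Scan left to right, longest-match per lexeme
Tokens: ID(b), OP(*), ID(n), OP(/), ID(j)


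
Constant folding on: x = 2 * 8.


2 * 8 = 16 at compile time
Optimized: x = 16


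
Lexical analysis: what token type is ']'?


Pattern: delimiter/punctuation
Type: PUNCTUATION


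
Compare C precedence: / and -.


'/' is multiplicative (level 10); '-' is additive (level 9)
Higher level binds tighter
'/' has higher precedence than '-'


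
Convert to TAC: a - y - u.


Break into single-operator statements:
t1 = a - y
t2 = t1 - u


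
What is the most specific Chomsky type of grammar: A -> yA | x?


Right-linear: every RHS is a terminal or a terminal followed by one nonterminal
Classification: Type 3 (Regular)


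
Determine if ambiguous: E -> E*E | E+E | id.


'id*id+id' has two parse trees (no precedence encoded between * and +)
Ambiguous


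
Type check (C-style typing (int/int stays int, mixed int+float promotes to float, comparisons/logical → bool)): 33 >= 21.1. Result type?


Operand types: int >= float
Rule: comparison yields bool
Result type: bool


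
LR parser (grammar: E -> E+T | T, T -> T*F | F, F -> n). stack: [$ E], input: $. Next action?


start symbol E on stack, input exhausted
Action: accept


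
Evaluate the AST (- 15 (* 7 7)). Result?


Evaluate inner: (* 7 7) = 49
Evaluate root: (- 15 49) = -34
Result: -34


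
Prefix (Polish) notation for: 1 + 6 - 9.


left-to-right (same/higher precedence on left): tree is (- (+ 1 6) 9)
Prefix: - + 1 6 9


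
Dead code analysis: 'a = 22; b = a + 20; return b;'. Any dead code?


a is read by b's definition; b is returned
No dead code


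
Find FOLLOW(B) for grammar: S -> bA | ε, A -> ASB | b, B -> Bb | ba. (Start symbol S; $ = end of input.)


$ ∈ FOLLOW(S). For each A -> αBβ: add FIRST(β)\{ε} to FOLLOW(B); if β nullable, add FOLLOW(A).
FOLLOW(B) = {$, b}


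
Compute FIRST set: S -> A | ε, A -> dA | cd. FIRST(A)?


Per alternative of A: FIRST(dA) = {d}; FIRST(cd) = {c}
FIRST(A) = {c, d}


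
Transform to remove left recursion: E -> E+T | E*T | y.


Left-recursive alternatives: E+T, E*T; non-recursive: y
Introduce E': E -> yE', E' -> +TE' | *TE' | ε


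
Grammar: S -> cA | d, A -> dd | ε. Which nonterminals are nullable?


A nonterminal is nullable iff some alternative derives ε (directly, or every symbol in it is nullable)
Nullable: {A}


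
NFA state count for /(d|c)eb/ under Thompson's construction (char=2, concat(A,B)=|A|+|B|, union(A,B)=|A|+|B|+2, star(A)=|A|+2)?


Syntax tree has 4 char leaf(s), 1 union(s), 0 star(s)
chars contribute 4×2 = 8; each union adds +2; each star adds +2
Total: 8 + 2 + 0 = 10 states


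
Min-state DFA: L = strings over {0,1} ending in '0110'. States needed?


Track the longest suffix of input matching a prefix of '0110': 5 classes (prefixes of length 0..4)
Minimal DFA: 5 states


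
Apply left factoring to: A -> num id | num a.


Common prefix: 'num'
Factored: A -> num A', A' -> id | a


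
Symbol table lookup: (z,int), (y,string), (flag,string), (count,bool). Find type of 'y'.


Lookup 'y' → type string


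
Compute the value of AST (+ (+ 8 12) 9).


Evaluate inner: (+ 8 12) = 20
Evaluate root: (+ 20 9) = 29
Result: 29
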